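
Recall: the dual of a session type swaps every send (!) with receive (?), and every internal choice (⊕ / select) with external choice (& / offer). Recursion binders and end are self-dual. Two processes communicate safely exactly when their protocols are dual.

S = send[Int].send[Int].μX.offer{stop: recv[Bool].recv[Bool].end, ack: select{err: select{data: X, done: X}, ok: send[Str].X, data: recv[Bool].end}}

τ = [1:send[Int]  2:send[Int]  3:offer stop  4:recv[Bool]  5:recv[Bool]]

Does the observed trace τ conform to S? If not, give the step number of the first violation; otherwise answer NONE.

NONE

@1 send[Int]  ok  state: send[Int].μX.…
@2 send[Int]  ok  state: μX.…
@3 offer stop  ok  state: recv[Bool].recv[Bool].end
@4 recv[Bool]  ok  state: recv[Bool].end
@5 recv[Bool]  ok  state: end
all 5 steps conform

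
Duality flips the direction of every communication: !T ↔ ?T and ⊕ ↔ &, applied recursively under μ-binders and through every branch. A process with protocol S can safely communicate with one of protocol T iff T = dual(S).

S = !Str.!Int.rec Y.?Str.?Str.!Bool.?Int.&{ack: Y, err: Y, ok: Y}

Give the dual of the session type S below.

?Str.?Int.rec Y.!Str.!Str.?Bool.!Int.+{ack: Y, err: Y, ok: Y}

!Str ↦ ?Str
  !Int ↦ ?Int
    rec Y ↦ rec Y  (binder kept)
      ?Str ↦ !Str
        ?Str ↦ !Str
          !Bool ↦ ?Bool
            ?Int ↦ !Int
              &{ack,err,ok} ↦ +{ack,err,ok}  (offer→select)
                [ack]
                  Y self-dual
                [err]
                  Y self-dual
                [ok]
                  Y self-dual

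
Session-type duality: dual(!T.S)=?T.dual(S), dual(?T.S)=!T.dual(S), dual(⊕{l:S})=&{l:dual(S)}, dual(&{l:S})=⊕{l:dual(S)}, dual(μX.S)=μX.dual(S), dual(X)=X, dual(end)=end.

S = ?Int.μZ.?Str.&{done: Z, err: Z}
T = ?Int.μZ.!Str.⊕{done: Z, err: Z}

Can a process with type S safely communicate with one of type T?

NO

?Int vs ?Int  ✗ same direction on both sides — not dual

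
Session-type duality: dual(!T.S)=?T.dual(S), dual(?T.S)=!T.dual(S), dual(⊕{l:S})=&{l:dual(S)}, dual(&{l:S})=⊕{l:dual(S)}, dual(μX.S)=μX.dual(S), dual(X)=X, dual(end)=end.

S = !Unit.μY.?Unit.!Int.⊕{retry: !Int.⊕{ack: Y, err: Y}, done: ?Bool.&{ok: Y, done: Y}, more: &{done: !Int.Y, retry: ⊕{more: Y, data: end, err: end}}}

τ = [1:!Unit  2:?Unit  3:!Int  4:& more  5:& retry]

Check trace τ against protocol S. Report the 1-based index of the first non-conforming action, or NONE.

4

step 1: !Unit  ok  state: μY.…
step 2: ?Unit  ok  state: !Int.⊕{retry: !Int.⊕{ack: μY.…, err: μY.…}, done: ?Bool.&{ok: μY.…, done: μY.…}, more: &{done: !Int.μY.…, retry: ⊕{more: μY.…, data: end, err: end}}}
step 3: !Int  ok  state: ⊕{retry: !Int.⊕{ack: μY.…, err: μY.…}, done: ?Bool.&{ok: μY.…, done: μY.…}, more: &{done: !Int.μY.…, retry: ⊕{more: μY.…, data: end, err: end}}}
step 4: got & more, protocol expects ⊕ retry or ⊕ done or ⊕ more  ✗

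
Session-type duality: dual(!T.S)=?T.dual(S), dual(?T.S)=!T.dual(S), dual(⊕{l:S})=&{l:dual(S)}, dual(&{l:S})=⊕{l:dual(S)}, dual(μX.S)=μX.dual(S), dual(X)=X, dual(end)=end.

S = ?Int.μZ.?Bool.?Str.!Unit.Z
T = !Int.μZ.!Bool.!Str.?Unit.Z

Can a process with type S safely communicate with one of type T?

YES

?Int | !Int  ok
  μZ | μZ  ok (binder kept)
    ?Bool | !Bool  ok
      ?Str | !Str  ok
        !Unit | ?Unit  ok
          Z | Z  ok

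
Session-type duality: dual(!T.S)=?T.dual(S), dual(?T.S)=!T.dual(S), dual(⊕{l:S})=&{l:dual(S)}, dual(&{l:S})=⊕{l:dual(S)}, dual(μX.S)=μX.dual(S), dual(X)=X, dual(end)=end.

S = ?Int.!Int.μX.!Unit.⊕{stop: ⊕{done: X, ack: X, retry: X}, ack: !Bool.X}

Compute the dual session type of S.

?Int = !Int
  !Int = ?Int
    μX = μX  (binder kept)
      !Unit = ?Unit
        ⊕{stop,ack} = &{stop,ack}  (select→offer)
          case stop:
            ⊕{done,ack,retry} = &{done,ack,retry}  (select→offer)
              case done:
                X self-dual
              case ack:
                X self-dual
              case retry:
                X self-dual
          case ack:
            !Bool = ?Bool
              X self-dual

!Int.?Int.μX.?Unit.&{stop: &{done: X, ack: X, retry: X}, ack: ?Bool.X}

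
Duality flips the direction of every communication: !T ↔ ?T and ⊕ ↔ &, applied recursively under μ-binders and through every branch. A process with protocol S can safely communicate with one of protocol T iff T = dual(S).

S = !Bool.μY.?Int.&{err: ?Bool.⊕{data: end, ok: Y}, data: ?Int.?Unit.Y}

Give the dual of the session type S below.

!Bool → ?Bool
  μY → μY  (rec unchanged)
    ?Int → !Int
      &{err,data} → ⊕{err,data}  (&→⊕)
        [err]
          ?Bool → !Bool
            ⊕{data,ok} → &{data,ok}  (select→offer)
              [data]
                dual(end) = end
              [ok]
                dual(Y) = Y
        [data]
          ?Int → !Int
            ?Unit → !Unit
              dual(Y) = Y

?Bool.μY.!Int.⊕{err: !Bool.&{data: end, ok: Y}, data: !Int.!Unit.Y}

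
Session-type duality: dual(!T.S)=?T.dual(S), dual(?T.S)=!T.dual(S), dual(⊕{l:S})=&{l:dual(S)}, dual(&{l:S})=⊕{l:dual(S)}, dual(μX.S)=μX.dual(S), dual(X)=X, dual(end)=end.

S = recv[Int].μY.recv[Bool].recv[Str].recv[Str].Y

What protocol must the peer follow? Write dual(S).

send[Int].μY.send[Bool].send[Str].send[Str].Y

recv[Int] → send[Int]
  μY → μY  (μ self-dual)
    recv[Bool] → send[Bool]
      recv[Str] → send[Str]
        recv[Str] → send[Str]
          dual(Y) = Y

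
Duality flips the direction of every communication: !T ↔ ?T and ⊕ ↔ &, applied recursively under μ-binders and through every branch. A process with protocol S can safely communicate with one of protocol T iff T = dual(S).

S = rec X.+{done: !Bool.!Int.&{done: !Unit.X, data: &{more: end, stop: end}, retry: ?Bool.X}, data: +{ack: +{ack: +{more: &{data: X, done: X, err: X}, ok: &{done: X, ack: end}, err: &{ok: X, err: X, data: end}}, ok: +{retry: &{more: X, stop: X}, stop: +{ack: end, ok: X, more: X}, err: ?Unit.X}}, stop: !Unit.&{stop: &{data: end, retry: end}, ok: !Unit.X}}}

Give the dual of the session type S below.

rec X → rec X  (binder kept)
  +{done,data} → &{done,data}  (⊕→&)
    case done:
      !Bool → ?Bool
        !Int → ?Int
          &{done,data,retry} → +{done,data,retry}  (&→⊕)
            case done:
              !Unit → ?Unit
                X ↦ X
            case data:
              &{more,stop} → +{more,stop}  (&→⊕)
                case more:
                  end ↦ end
                case stop:
                  end ↦ end
            case retry:
              ?Bool → !Bool
                X ↦ X
    case data:
      +{ack,stop} → &{ack,stop}  (⊕→&)
        case ack:
          +{ack,ok} → &{ack,ok}  (⊕→&)
            case ack:
              +{more,ok,err} → &{more,ok,err}  (⊕→&)
                case more:
                  &{data,done,err} → +{data,done,err}  (&→⊕)
                    case data:
                      X ↦ X
                    case done:
                      X ↦ X
                    case err:
                      X ↦ X
                case ok:
                  &{done,ack} → +{done,ack}  (&→⊕)
                    case done:
                      X ↦ X
                    case ack:
                      end ↦ end
                case err:
                  &{ok,err,data} → +{ok,err,data}  (&→⊕)
                    case ok:
                      X ↦ X
                    case err:
                      X ↦ X
                    case data:
                      end ↦ end
            case ok:
              +{retry,stop,err} → &{retry,stop,err}  (⊕→&)
                case retry:
                  &{more,stop} → +{more,stop}  (&→⊕)
                    case more:
                      X ↦ X
                    case stop:
                      X ↦ X
                case stop:
                  +{ack,ok,more} → &{ack,ok,more}  (⊕→&)
                    case ack:
                      end ↦ end
                    case ok:
                      X ↦ X
                    case more:
                      X ↦ X
                case err:
                  ?Unit → !Unit
                    X ↦ X
        case stop:
          !Unit → ?Unit
            &{stop,ok} → +{stop,ok}  (&→⊕)
              case stop:
                &{data,retry} → +{data,retry}  (&→⊕)
                  case data:
                    end ↦ end
                  case retry:
                    end ↦ end
              case ok:
                !Unit → ?Unit
                  X ↦ X

rec X.&{done: ?Bool.?Int.+{done: ?Unit.X, data: +{more: end, stop: end}, retry: !Bool.X}, data: &{ack: &{ack: &{more: +{data: X, done: X, err: X}, ok: +{done: X, ack: end}, err: +{ok: X, err: X, data: end}}, ok: &{retry: +{more: X, stop: X}, stop: &{ack: end, ok: X, more: X}, err: !Unit.X}}, stop: ?Unit.+{stop: +{data: end, retry: end}, ok: ?Unit.X}}}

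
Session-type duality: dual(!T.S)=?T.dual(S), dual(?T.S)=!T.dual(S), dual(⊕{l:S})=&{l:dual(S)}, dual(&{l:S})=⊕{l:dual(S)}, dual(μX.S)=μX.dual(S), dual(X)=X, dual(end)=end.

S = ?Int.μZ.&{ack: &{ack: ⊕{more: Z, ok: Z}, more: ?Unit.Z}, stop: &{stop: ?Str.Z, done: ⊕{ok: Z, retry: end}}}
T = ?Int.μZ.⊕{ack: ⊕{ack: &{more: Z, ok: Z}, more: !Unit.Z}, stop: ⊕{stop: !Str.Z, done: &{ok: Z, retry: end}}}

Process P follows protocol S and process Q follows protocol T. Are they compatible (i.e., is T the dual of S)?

?Int | ?Int  ✗ same direction on both sides — not dual

NO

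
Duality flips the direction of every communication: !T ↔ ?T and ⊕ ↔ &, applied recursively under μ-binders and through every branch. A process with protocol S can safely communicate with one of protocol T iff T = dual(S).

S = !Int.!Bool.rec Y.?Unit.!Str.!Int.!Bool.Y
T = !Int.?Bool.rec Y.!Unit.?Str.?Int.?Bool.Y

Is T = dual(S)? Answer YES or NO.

!Int ‖ !Int  ✗ same direction on both sides — not dual

NO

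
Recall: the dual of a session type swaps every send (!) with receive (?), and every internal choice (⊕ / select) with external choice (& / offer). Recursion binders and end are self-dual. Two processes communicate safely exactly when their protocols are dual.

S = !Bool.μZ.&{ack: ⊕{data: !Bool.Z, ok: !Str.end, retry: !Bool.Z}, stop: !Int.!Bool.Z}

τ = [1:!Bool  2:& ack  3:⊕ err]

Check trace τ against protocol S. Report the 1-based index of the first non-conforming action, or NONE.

step 1: !Bool  ok  now at μZ.…
step 2: & ack  ok  now at ⊕{data: !Bool.μZ.…, ok: !Str.end, retry: !Bool.μZ.…}
step 3: got ⊕ err, protocol expects ⊕ data or ⊕ ok or ⊕ retry  ✗

3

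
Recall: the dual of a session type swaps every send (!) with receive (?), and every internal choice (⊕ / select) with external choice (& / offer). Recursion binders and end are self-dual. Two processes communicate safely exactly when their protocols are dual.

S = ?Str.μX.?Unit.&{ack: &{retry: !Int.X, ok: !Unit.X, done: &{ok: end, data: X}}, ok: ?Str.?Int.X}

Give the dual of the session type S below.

!Str.μX.!Unit.⊕{ack: ⊕{retry: ?Int.X, ok: ?Unit.X, done: ⊕{ok: end, data: X}}, ok: !Str.!Int.X}

?Str ↦ !Str
  μX ↦ μX  (rec unchanged)
    ?Unit ↦ !Unit
      &{ack,ok} ↦ ⊕{ack,ok}  (external→internal)
        [ack]
          &{retry,ok,done} ↦ ⊕{retry,ok,done}  (external→internal)
            [retry]
              !Int ↦ ?Int
                X ↦ X
            [ok]
              !Unit ↦ ?Unit
                X ↦ X
            [done]
              &{ok,data} ↦ ⊕{ok,data}  (external→internal)
                [ok]
                  end ↦ end
                [data]
                  X ↦ X
        [ok]
          ?Str ↦ !Str
            ?Int ↦ !Int
              X ↦ X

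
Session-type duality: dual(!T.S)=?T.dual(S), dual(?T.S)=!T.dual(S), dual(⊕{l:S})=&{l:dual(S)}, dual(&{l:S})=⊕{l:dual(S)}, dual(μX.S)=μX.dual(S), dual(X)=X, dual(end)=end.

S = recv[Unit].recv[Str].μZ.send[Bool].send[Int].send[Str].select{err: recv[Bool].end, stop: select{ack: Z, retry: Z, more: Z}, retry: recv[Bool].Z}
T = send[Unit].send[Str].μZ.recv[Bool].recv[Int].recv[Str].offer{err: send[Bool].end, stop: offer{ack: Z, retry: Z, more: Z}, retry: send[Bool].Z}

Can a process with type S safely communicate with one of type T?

recv[Unit] ‖ send[Unit]  ✓
  recv[Str] ‖ send[Str]  ✓
    μZ ‖ μZ  ✓ (μ self-dual)
      send[Bool] ‖ recv[Bool]  ✓
        send[Int] ‖ recv[Int]  ✓
          send[Str] ‖ recv[Str]  ✓
            select{err,stop,retry} ‖ offer{err,stop,retry}  ✓ label sets agree
              [err]
                recv[Bool] ‖ send[Bool]  ✓
                  end ‖ end  ✓
              [stop]
                select{ack,retry,more} ‖ offer{ack,retry,more}  ✓ label sets agree
                  [ack]
                    Z ‖ Z  ✓
                  [retry]
                    Z ‖ Z  ✓
                  [more]
                    Z ‖ Z  ✓
              [retry]
                recv[Bool] ‖ send[Bool]  ✓
                  Z ‖ Z  ✓

YES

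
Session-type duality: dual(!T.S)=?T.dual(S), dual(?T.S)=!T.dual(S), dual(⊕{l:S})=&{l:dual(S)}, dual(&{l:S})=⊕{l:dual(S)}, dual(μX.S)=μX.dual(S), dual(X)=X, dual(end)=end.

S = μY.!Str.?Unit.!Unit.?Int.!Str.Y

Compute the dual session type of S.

μY ↦ μY  (μ self-dual)
  !Str ↦ ?Str
    ?Unit ↦ !Unit
      !Unit ↦ ?Unit
        ?Int ↦ !Int
          !Str ↦ ?Str
            dual(Y) = Y

μY.?Str.!Unit.?Unit.!Int.?Str.Y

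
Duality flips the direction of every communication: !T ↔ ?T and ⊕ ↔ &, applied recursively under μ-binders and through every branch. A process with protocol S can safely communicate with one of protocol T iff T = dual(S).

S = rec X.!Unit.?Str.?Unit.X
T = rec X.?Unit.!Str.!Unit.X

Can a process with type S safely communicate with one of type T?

rec X vs rec X  ✓ (μ self-dual)
  !Unit vs ?Unit  ✓
    ?Str vs !Str  ✓
      ?Unit vs !Unit  ✓
        X vs X  ✓

YES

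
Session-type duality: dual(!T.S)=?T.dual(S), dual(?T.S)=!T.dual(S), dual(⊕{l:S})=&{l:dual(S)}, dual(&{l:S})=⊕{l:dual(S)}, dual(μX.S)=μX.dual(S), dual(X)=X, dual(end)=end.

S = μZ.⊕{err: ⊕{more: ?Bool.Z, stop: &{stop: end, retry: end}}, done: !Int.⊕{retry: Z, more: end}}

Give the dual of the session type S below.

μZ → μZ  (binder kept)
  ⊕{err,done} → &{err,done}  (internal→external)
    • err:
      ⊕{more,stop} → &{more,stop}  (internal→external)
        • more:
          ?Bool → !Bool
            Z ↦ Z
        • stop:
          &{stop,retry} → ⊕{stop,retry}  (&→⊕)
            • stop:
              end ↦ end
            • retry:
              end ↦ end
    • done:
      !Int → ?Int
        ⊕{retry,more} → &{retry,more}  (internal→external)
          • retry:
            Z ↦ Z
          • more:
            end ↦ end

μZ.&{err: &{more: !Bool.Z, stop: ⊕{stop: end, retry: end}}, done: ?Int.&{retry: Z, more: end}}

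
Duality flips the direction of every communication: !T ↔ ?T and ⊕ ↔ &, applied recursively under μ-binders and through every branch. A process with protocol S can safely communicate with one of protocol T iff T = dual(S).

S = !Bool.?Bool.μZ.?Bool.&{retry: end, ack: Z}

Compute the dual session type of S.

!Bool → ?Bool
  ?Bool → !Bool
    μZ → μZ  (binder kept)
      ?Bool → !Bool
        &{retry,ack} → ⊕{retry,ack}  (external→internal)
          • retry:
            end self-dual
          • ack:
            Z self-dual

?Bool.!Bool.μZ.!Bool.⊕{retry: end, ack: Z}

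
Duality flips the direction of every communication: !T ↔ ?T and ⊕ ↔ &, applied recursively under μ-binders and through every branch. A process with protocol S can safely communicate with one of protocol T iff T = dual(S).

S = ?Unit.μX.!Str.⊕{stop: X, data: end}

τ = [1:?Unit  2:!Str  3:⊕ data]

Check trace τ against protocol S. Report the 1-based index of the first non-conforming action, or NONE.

NONE

[1] ?Unit  match  state: μX.…
[2] !Str  match  state: ⊕{stop: μX.…, data: end}
[3] ⊕ data  match  state: end
trace exhausted — no violation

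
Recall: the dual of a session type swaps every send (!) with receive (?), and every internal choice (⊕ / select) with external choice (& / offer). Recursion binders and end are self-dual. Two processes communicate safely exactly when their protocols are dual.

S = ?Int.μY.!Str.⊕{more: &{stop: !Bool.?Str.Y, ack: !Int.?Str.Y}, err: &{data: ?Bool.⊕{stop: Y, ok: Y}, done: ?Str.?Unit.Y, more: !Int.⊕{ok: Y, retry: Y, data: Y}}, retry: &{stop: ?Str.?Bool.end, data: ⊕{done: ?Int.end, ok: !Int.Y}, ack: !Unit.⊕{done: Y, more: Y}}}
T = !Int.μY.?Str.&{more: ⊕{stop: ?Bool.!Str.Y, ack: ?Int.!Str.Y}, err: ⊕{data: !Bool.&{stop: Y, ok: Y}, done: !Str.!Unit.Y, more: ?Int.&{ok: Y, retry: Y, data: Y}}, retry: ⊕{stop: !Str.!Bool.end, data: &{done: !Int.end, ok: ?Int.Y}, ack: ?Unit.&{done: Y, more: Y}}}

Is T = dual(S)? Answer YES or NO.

?Int vs !Int  ✓
  μY vs μY  ✓ (binder kept)
    !Str vs ?Str  ✓
      ⊕{more,err,retry} vs &{more,err,retry}  ✓ labels match
        [more]
          &{stop,ack} vs ⊕{stop,ack}  ✓ labels match
            [stop]
              !Bool vs ?Bool  ✓
                ?Str vs !Str  ✓
                  Y vs Y  ✓
            [ack]
              !Int vs ?Int  ✓
                ?Str vs !Str  ✓
                  Y vs Y  ✓
        [err]
          &{data,done,more} vs ⊕{data,done,more}  ✓ labels match
            [data]
              ?Bool vs !Bool  ✓
                ⊕{stop,ok} vs &{stop,ok}  ✓ labels match
                  [stop]
                    Y vs Y  ✓
                  [ok]
                    Y vs Y  ✓
            [done]
              ?Str vs !Str  ✓
                ?Unit vs !Unit  ✓
                  Y vs Y  ✓
            [more]
              !Int vs ?Int  ✓
                ⊕{ok,retry,data} vs &{ok,retry,data}  ✓ labels match
                  [ok]
                    Y vs Y  ✓
                  [retry]
                    Y vs Y  ✓
                  [data]
                    Y vs Y  ✓
        [retry]
          &{stop,data,ack} vs ⊕{stop,data,ack}  ✓ labels match
            [stop]
              ?Str vs !Str  ✓
                ?Bool vs !Bool  ✓
                  end vs end  ✓
            [data]
              ⊕{done,ok} vs &{done,ok}  ✓ labels match
                [done]
                  ?Int vs !Int  ✓
                    end vs end  ✓
                [ok]
                  !Int vs ?Int  ✓
                    Y vs Y  ✓
            [ack]
              !Unit vs ?Unit  ✓
                ⊕{done,more} vs &{done,more}  ✓ labels match
                  [done]
                    Y vs Y  ✓
                  [more]
                    Y vs Y  ✓

YES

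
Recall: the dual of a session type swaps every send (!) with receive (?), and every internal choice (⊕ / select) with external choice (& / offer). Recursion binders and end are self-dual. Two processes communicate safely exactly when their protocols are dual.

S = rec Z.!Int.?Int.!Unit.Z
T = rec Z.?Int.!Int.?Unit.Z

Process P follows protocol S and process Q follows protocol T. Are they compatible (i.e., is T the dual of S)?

YES

rec Z vs rec Z  ✓ (μ self-dual)
  !Int vs ?Int  ✓
    ?Int vs !Int  ✓
      !Unit vs ?Unit  ✓
        Z vs Z  ✓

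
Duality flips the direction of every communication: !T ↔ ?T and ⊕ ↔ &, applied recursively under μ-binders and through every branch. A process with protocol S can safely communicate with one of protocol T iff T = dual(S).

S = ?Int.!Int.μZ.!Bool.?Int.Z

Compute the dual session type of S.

?Int = !Int
  !Int = ?Int
    μZ = μZ  (binder kept)
      !Bool = ?Bool
        ?Int = !Int
          Z ↦ Z

!Int.?Int.μZ.?Bool.!Int.Z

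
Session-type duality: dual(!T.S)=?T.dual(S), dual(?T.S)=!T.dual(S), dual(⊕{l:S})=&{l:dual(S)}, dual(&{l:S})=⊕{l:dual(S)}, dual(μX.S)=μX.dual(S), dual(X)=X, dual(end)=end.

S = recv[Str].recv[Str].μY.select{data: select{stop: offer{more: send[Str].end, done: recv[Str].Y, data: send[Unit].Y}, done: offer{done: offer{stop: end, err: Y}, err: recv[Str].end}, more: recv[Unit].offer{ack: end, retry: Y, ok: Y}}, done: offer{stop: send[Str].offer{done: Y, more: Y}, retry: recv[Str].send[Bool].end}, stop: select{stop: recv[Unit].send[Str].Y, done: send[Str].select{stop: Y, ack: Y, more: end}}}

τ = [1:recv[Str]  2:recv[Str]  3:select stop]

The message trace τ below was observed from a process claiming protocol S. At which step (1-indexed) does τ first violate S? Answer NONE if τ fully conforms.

NONE

[1] recv[Str]  ✓  cont: recv[Str].μY.…
[2] recv[Str]  ✓  cont: μY.…
[3] select stop  ✓  cont: select{stop: recv[Unit].send[Str].μY.…, done: send[Str].select{stop: μY.…, ack: μY.…, more: end}}
all 3 steps conform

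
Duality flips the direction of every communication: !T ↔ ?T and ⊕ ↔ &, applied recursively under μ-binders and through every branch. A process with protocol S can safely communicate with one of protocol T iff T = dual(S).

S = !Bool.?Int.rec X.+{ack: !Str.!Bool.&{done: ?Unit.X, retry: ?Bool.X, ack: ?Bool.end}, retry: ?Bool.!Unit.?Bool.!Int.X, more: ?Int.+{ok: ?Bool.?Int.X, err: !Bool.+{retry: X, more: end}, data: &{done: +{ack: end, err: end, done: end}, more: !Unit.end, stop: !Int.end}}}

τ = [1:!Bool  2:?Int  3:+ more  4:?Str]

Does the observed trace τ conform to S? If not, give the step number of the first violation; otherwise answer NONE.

[1] !Bool  ✓  now at ?Int.rec X.…
[2] ?Int  ✓  now at rec X.…
[3] + more  ✓  now at ?Int.+{ok: ?Bool.?Int.rec X.…, err: !Bool.+{retry: rec X.…, more: end}, data: &{done: +{ack: end, err: end, done: end}, more: !Unit.end, stop: !Int.end}}
[4] got ?Str, protocol expects ?Int  ✗

4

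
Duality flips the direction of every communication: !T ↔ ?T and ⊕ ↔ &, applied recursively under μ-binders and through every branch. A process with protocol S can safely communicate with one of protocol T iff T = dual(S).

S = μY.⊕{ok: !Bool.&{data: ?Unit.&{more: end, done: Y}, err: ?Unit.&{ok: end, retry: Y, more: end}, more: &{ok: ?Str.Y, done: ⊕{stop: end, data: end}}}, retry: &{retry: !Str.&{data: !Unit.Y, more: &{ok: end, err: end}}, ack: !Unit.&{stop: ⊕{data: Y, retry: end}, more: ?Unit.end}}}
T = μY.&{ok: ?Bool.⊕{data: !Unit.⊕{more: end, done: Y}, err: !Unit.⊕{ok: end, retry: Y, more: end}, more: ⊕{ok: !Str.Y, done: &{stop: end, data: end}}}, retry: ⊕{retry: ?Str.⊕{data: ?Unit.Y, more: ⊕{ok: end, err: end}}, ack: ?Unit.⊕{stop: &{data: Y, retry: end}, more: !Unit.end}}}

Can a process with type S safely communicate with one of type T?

YES

μY | μY  ✓ (binder kept)
  ⊕{ok,retry} | &{ok,retry}  ✓ labels match
    case ok:
      !Bool | ?Bool  ✓
        &{data,err,more} | ⊕{data,err,more}  ✓ labels match
          case data:
            ?Unit | !Unit  ✓
              &{more,done} | ⊕{more,done}  ✓ labels match
                case more:
                  end | end  ✓
                case done:
                  Y | Y  ✓
          case err:
            ?Unit | !Unit  ✓
              &{ok,retry,more} | ⊕{ok,retry,more}  ✓ labels match
                case ok:
                  end | end  ✓
                case retry:
                  Y | Y  ✓
                case more:
                  end | end  ✓
          case more:
            &{ok,done} | ⊕{ok,done}  ✓ labels match
              case ok:
                ?Str | !Str  ✓
                  Y | Y  ✓
              case done:
                ⊕{stop,data} | &{stop,data}  ✓ labels match
                  case stop:
                    end | end  ✓
                  case data:
                    end | end  ✓
    case retry:
      &{retry,ack} | ⊕{retry,ack}  ✓ labels match
        case retry:
          !Str | ?Str  ✓
            &{data,more} | ⊕{data,more}  ✓ labels match
              case data:
                !Unit | ?Unit  ✓
                  Y | Y  ✓
              case more:
                &{ok,err} | ⊕{ok,err}  ✓ labels match
                  case ok:
                    end | end  ✓
                  case err:
                    end | end  ✓
        case ack:
          !Unit | ?Unit  ✓
            &{stop,more} | ⊕{stop,more}  ✓ labels match
              case stop:
                ⊕{data,retry} | &{data,retry}  ✓ labels match
                  case data:
                    Y | Y  ✓
                  case retry:
                    end | end  ✓
              case more:
                ?Unit | !Unit  ✓
                  end | end  ✓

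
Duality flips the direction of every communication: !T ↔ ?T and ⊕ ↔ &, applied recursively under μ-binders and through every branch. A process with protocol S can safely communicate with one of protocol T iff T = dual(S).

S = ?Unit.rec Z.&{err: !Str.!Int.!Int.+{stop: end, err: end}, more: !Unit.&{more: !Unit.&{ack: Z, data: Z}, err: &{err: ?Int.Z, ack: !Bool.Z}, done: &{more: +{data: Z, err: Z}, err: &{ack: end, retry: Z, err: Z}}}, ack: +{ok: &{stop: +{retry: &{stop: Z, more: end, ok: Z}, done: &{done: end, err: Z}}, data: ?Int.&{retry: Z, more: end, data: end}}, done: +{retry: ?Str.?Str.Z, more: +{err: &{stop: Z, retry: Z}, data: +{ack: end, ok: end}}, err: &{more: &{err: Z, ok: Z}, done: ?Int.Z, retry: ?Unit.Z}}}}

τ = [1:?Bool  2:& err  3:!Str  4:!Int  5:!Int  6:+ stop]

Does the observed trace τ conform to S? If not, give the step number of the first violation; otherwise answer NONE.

1

[1] got ?Bool, protocol expects ?Unit  ✗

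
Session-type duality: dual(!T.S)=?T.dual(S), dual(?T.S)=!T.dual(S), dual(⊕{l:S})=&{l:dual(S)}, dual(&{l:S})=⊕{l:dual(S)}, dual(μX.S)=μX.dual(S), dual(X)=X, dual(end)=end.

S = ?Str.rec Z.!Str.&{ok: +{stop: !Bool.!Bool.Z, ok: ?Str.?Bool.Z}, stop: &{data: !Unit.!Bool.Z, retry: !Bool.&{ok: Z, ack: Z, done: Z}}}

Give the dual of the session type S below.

!Str.rec Z.?Str.+{ok: &{stop: ?Bool.?Bool.Z, ok: !Str.!Bool.Z}, stop: +{data: ?Unit.?Bool.Z, retry: ?Bool.+{ok: Z, ack: Z, done: Z}}}

?Str = !Str
  rec Z = rec Z  (μ self-dual)
    !Str = ?Str
      &{ok,stop} = +{ok,stop}  (external→internal)
        [ok]
          +{stop,ok} = &{stop,ok}  (internal→external)
            [stop]
              !Bool = ?Bool
                !Bool = ?Bool
                  dual(Z) = Z
            [ok]
              ?Str = !Str
                ?Bool = !Bool
                  dual(Z) = Z
        [stop]
          &{data,retry} = +{data,retry}  (external→internal)
            [data]
              !Unit = ?Unit
                !Bool = ?Bool
                  dual(Z) = Z
            [retry]
              !Bool = ?Bool
                &{ok,ack,done} = +{ok,ack,done}  (external→internal)
                  [ok]
                    dual(Z) = Z
                  [ack]
                    dual(Z) = Z
                  [done]
                    dual(Z) = Z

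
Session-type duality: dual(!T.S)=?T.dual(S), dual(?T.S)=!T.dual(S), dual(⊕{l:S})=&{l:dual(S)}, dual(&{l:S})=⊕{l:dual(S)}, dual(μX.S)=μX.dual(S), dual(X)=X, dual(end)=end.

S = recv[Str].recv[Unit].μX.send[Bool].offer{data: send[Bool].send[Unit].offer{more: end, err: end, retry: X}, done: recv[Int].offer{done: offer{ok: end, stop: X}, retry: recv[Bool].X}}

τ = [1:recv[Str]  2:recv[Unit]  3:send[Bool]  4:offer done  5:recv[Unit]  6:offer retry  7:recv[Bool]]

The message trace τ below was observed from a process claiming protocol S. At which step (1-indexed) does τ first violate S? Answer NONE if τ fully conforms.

5

[1] recv[Str]  match  state: recv[Unit].μX.…
[2] recv[Unit]  match  state: μX.…
[3] send[Bool]  match  state: offer{data: send[Bool].send[Unit].offer{more: end, err: end, retry: μX.…}, done: recv[Int].offer{done: offer{ok: end, stop: μX.…}, retry: recv[Bool].μX.…}}
[4] offer done  match  state: recv[Int].offer{done: offer{ok: end, stop: μX.…}, retry: recv[Bool].μX.…}
[5] got recv[Unit], protocol expects recv[Int]  ✗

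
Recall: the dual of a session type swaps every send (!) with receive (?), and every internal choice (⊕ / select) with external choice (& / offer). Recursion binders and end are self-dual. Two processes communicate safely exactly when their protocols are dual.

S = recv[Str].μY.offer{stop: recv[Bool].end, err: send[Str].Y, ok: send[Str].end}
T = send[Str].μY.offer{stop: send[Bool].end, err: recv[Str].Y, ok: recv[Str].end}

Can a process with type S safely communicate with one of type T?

NO

recv[Str] ‖ send[Str]  ok
  μY ‖ μY  ok (rec unchanged)
    offer{stop,err,ok} ‖ offer{stop,err,ok}  ✗ choice polarity not flipped — not dual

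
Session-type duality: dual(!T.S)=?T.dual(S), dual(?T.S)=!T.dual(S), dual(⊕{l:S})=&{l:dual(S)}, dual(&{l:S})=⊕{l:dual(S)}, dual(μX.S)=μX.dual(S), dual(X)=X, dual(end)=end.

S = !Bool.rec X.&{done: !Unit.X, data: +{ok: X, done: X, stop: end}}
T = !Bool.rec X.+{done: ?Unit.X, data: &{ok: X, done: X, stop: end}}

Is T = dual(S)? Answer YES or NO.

NO

!Bool | !Bool  ✗ same direction on both sides — not dual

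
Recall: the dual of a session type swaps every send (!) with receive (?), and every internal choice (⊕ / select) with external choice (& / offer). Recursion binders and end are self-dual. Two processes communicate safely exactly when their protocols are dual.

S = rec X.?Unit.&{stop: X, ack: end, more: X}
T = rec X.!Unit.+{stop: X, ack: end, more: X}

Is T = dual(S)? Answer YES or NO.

YES

rec X vs rec X  ok (binder kept)
  ?Unit vs !Unit  ok
    &{stop,ack,more} vs +{stop,ack,more}  ok labels match
      case stop:
        X vs X  ok
      case ack:
        end vs end  ok
      case more:
        X vs X  ok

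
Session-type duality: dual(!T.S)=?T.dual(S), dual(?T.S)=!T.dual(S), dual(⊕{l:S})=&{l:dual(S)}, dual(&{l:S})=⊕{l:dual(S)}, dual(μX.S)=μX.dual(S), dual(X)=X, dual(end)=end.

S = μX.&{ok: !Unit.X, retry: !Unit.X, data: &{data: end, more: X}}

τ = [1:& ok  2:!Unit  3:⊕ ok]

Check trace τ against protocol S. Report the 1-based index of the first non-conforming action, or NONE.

@1 & ok  match  residual = !Unit.μX.…
@2 !Unit  match  residual = μX.…
@3 got ⊕ ok, protocol expects & ok or & retry or & data  ✗

3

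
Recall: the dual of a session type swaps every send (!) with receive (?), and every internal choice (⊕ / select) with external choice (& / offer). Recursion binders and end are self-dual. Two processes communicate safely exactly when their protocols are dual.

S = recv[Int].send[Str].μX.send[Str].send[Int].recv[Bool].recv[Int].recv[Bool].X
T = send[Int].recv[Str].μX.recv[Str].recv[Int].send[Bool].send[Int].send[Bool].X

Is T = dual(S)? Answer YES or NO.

recv[Int] ‖ send[Int]  ✓
  send[Str] ‖ recv[Str]  ✓
    μX ‖ μX  ✓ (rec unchanged)
      send[Str] ‖ recv[Str]  ✓
        send[Int] ‖ recv[Int]  ✓
          recv[Bool] ‖ send[Bool]  ✓
            recv[Int] ‖ send[Int]  ✓
              recv[Bool] ‖ send[Bool]  ✓
                X ‖ X  ✓

YES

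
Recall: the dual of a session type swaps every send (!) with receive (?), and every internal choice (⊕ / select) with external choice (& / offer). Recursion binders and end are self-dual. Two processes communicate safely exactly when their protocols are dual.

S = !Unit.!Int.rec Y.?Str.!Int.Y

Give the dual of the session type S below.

?Unit.?Int.rec Y.!Str.?Int.Y

!Unit = ?Unit
  !Int = ?Int
    rec Y = rec Y  (binder kept)
      ?Str = !Str
        !Int = ?Int
          Y ↦ Y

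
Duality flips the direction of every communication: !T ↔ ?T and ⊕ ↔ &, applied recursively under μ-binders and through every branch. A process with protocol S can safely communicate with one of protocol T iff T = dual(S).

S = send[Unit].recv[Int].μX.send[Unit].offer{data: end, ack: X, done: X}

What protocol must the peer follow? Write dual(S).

recv[Unit].send[Int].μX.recv[Unit].select{data: end, ack: X, done: X}

send[Unit] ↦ recv[Unit]
  recv[Int] ↦ send[Int]
    μX ↦ μX  (μ self-dual)
      send[Unit] ↦ recv[Unit]
        offer{data,ack,done} ↦ select{data,ack,done}  (external→internal)
          • data:
            end self-dual
          • ack:
            X self-dual
          • done:
            X self-dual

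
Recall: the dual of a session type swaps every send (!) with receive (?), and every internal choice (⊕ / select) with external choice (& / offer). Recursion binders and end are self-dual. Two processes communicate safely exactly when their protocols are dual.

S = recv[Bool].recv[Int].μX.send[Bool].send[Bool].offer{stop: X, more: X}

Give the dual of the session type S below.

send[Bool].send[Int].μX.recv[Bool].recv[Bool].select{stop: X, more: X}

recv[Bool] = send[Bool]
  recv[Int] = send[Int]
    μX = μX  (rec unchanged)
      send[Bool] = recv[Bool]
        send[Bool] = recv[Bool]
          offer{stop,more} = select{stop,more}  (offer→select)
            case stop:
              dual(X) = X
            case more:
              dual(X) = X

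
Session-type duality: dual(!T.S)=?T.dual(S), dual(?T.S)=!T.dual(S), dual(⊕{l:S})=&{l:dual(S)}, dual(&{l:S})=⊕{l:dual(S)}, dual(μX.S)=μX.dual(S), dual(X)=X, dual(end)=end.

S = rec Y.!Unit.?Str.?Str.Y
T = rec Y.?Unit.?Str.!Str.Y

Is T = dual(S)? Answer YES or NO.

NO

rec Y ‖ rec Y  ok (μ self-dual)
  !Unit ‖ ?Unit  ok
    ?Str ‖ ?Str  ✗ same direction on both sides — not dual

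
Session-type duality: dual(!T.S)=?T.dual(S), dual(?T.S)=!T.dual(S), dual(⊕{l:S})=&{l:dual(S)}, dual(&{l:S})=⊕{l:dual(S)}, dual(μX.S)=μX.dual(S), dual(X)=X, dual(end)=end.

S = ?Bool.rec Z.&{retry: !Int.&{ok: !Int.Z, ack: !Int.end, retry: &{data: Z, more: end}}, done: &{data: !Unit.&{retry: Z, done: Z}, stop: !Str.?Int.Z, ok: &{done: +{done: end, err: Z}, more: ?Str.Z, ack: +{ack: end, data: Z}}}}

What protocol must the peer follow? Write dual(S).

!Bool.rec Z.+{retry: ?Int.+{ok: ?Int.Z, ack: ?Int.end, retry: +{data: Z, more: end}}, done: +{data: ?Unit.+{retry: Z, done: Z}, stop: ?Str.!Int.Z, ok: +{done: &{done: end, err: Z}, more: !Str.Z, ack: &{ack: end, data: Z}}}}

?Bool = !Bool
  rec Z = rec Z  (binder kept)
    &{retry,done} = +{retry,done}  (offer→select)
      • retry:
        !Int = ?Int
          &{ok,ack,retry} = +{ok,ack,retry}  (offer→select)
            • ok:
              !Int = ?Int
                Z ↦ Z
            • ack:
              !Int = ?Int
                end ↦ end
            • retry:
              &{data,more} = +{data,more}  (offer→select)
                • data:
                  Z ↦ Z
                • more:
                  end ↦ end
      • done:
        &{data,stop,ok} = +{data,stop,ok}  (offer→select)
          • data:
            !Unit = ?Unit
              &{retry,done} = +{retry,done}  (offer→select)
                • retry:
                  Z ↦ Z
                • done:
                  Z ↦ Z
          • stop:
            !Str = ?Str
              ?Int = !Int
                Z ↦ Z
          • ok:
            &{done,more,ack} = +{done,more,ack}  (offer→select)
              • done:
                +{done,err} = &{done,err}  (select→offer)
                  • done:
                    end ↦ end
                  • err:
                    Z ↦ Z
              • more:
                ?Str = !Str
                  Z ↦ Z
              • ack:
                +{ack,data} = &{ack,data}  (select→offer)
                  • ack:
                    end ↦ end
                  • data:
                    Z ↦ Z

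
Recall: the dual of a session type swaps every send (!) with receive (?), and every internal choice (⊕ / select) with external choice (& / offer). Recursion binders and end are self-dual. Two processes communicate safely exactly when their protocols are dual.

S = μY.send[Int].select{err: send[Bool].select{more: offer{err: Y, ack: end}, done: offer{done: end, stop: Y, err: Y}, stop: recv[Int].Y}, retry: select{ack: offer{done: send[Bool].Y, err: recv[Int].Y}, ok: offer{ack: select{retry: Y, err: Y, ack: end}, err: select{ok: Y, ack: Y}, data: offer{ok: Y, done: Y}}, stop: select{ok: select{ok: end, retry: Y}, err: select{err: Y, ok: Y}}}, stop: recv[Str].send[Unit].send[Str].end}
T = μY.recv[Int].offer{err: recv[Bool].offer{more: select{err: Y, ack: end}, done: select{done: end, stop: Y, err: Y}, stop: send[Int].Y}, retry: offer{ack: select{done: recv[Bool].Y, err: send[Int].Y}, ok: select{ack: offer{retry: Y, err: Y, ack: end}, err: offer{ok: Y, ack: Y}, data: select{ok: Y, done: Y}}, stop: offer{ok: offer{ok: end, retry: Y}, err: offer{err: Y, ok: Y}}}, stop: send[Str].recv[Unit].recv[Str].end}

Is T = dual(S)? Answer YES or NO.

μY ‖ μY  match (rec unchanged)
  send[Int] ‖ recv[Int]  match
    select{err,retry,stop} ‖ offer{err,retry,stop}  match label sets agree
      [err]
        send[Bool] ‖ recv[Bool]  match
          select{more,done,stop} ‖ offer{more,done,stop}  match label sets agree
            [more]
              offer{err,ack} ‖ select{err,ack}  match label sets agree
                [err]
                  Y ‖ Y  match
                [ack]
                  end ‖ end  match
            [done]
              offer{done,stop,err} ‖ select{done,stop,err}  match label sets agree
                [done]
                  end ‖ end  match
                [stop]
                  Y ‖ Y  match
                [err]
                  Y ‖ Y  match
            [stop]
              recv[Int] ‖ send[Int]  match
                Y ‖ Y  match
      [retry]
        select{ack,ok,stop} ‖ offer{ack,ok,stop}  match label sets agree
          [ack]
            offer{done,err} ‖ select{done,err}  match label sets agree
              [done]
                send[Bool] ‖ recv[Bool]  match
                  Y ‖ Y  match
              [err]
                recv[Int] ‖ send[Int]  match
                  Y ‖ Y  match
          [ok]
            offer{ack,err,data} ‖ select{ack,err,data}  match label sets agree
              [ack]
                select{retry,err,ack} ‖ offer{retry,err,ack}  match label sets agree
                  [retry]
                    Y ‖ Y  match
                  [err]
                    Y ‖ Y  match
                  [ack]
                    end ‖ end  match
              [err]
                select{ok,ack} ‖ offer{ok,ack}  match label sets agree
                  [ok]
                    Y ‖ Y  match
                  [ack]
                    Y ‖ Y  match
              [data]
                offer{ok,done} ‖ select{ok,done}  match label sets agree
                  [ok]
                    Y ‖ Y  match
                  [done]
                    Y ‖ Y  match
          [stop]
            select{ok,err} ‖ offer{ok,err}  match label sets agree
              [ok]
                select{ok,retry} ‖ offer{ok,retry}  match label sets agree
                  [ok]
                    end ‖ end  match
                  [retry]
                    Y ‖ Y  match
              [err]
                select{err,ok} ‖ offer{err,ok}  match label sets agree
                  [err]
                    Y ‖ Y  match
                  [ok]
                    Y ‖ Y  match
      [stop]
        recv[Str] ‖ send[Str]  match
          send[Unit] ‖ recv[Unit]  match
            send[Str] ‖ recv[Str]  match
              end ‖ end  match

YES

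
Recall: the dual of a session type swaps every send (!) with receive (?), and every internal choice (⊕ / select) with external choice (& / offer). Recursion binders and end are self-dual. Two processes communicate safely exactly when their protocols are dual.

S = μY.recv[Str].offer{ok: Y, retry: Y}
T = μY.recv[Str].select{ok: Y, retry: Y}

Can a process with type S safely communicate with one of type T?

μY vs μY  match (μ self-dual)
  recv[Str] vs recv[Str]  ✗ same direction on both sides — not dual

NO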